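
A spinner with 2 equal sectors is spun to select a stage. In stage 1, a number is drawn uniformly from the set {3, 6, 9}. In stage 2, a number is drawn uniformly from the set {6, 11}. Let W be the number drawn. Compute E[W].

E[W | stage 1] = (3+6+9)/3 = 6.
E[W | stage 2] = (6+11)/2 = 17/2.
E[W] = (1/2)·(6) + (1/2)·(17/2) = 29/4.

29/4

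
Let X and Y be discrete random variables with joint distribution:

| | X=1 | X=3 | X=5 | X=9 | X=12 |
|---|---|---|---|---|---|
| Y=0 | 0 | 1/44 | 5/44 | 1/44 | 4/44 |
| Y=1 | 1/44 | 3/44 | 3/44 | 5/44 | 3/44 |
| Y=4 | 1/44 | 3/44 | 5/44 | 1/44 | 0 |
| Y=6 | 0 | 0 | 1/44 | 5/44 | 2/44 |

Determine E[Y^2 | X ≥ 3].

P(X ≥ 3) = 21/22.
Summing Y^2·P(X=x,Y=y) over the conditioning event gives 223/22.
E[Y^2 | X ≥ 3] = (223/22) / (21/22) = 223/21.

223/21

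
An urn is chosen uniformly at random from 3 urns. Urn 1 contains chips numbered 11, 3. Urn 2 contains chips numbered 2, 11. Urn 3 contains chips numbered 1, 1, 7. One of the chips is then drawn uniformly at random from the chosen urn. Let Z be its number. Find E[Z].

E[Z | urn 1] = (11+3)/2 = 7.
E[Z | urn 2] = (2+11)/2 = 13/2.
E[Z | urn 3] = (1+1+7)/3 = 3.
E[Z] = (1/3)·(7) + (1/3)·(13/2) + (1/3)·(3) = 11/2.

11/2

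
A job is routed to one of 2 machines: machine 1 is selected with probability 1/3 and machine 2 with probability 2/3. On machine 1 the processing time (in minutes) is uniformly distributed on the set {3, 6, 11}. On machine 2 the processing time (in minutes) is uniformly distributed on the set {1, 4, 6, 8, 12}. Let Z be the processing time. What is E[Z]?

E[Z | machine 1] = (3+6+11)/3 = 20/3.
E[Z | machine 2] = (1+4+6+8+12)/5 = 31/5.
By the law of total expectation,
E[Z] = (1/3)·(20/3) + (2/3)·(31/5) = 286/45.

286/45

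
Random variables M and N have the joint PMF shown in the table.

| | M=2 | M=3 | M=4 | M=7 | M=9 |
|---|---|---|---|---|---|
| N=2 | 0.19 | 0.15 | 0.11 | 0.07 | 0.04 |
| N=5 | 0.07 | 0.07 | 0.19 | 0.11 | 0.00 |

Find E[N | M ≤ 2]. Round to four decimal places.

P(M ≤ 2) = 0.26.
Σ N·P over the event = 2·(0.19) + 5·(0.07) = 0.73.
E[N | M ≤ 2] = (0.73) / (0.26) = 2.8077.

2.8077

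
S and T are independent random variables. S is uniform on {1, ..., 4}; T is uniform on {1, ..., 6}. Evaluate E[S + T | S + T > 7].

P(S + T > 7) = 1/4.
Summing (S+T)·P(x,y) over outcomes with S + T > 7 gives 13/6.
E[S + T | S + T > 7] = (13/6) / (1/4) = 26/3.

26/3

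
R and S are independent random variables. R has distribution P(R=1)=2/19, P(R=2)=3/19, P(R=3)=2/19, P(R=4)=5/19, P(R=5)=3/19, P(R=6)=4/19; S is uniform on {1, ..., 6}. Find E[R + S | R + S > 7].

P(R + S > 7) = 9/19.
Summing (R+S)·P(x,y) over outcomes with R + S > 7 gives 169/38.
E[R + S | R + S > 7] = (169/38) / (9/19) = 169/18.

169/18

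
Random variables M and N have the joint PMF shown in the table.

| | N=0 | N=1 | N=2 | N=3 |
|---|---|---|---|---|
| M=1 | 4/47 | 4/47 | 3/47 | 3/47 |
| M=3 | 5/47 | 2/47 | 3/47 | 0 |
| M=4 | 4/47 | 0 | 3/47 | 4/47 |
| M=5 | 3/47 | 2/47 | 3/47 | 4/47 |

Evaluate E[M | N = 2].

P(N = 2) = 12/47.
Σ M·P over the event = 1·(3/47) + 3·(3/47) + 4·(3/47) + 5·(3/47) = 39/47.
E[M | N = 2] = (39/47) / (12/47) = 13/4.

13/4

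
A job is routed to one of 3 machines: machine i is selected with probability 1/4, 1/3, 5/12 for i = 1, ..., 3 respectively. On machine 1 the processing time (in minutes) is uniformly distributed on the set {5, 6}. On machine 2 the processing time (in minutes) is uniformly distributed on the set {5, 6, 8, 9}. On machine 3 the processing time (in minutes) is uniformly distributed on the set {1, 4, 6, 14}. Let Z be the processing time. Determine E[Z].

101/16

E[Z | machine 1] = (5+6)/2 = 11/2.
E[Z | machine 2] = (5+6+8+9)/4 = 7.
E[Z | machine 3] = (1+4+6+14)/4 = 25/4.
By the law of total expectation,
E[Z] = (1/4)·(11/2) + (1/3)·(7) + (5/12)·(25/4) = 101/16.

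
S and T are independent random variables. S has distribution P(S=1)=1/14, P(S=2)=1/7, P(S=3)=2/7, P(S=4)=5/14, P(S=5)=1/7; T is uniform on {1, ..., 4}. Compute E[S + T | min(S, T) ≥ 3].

161/22

P(min(S, T) ≥ 3) = 11/28.
Summing (S+T)·P(x,y) over outcomes with min(S, T) ≥ 3 gives 23/8.
E[S + T | min(S, T) ≥ 3] = (23/8) / (11/28) = 161/22.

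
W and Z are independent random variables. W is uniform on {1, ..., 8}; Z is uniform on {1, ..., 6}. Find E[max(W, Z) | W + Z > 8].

20/3

P(W + Z > 8) = 7/16.
Summing max(W,Z)·P(x,y) over outcomes with W + Z > 8 gives 35/12.
E[max(W, Z) | W + Z > 8] = (35/12) / (7/16) = 20/3.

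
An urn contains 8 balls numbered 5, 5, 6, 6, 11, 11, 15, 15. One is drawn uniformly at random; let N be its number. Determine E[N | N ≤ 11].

P(N ≤ 11) = 3/4.
Σ over the event: 5·1/4 + 6·1/4 + 11·1/4 = 11/2.
E[N | N ≤ 11] = (11/2) / (3/4) = 22/3.

22/3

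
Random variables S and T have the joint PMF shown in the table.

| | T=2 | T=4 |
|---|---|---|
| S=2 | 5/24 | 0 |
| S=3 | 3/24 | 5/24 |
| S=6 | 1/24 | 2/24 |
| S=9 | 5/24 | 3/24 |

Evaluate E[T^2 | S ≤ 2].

4

P(S ≤ 2) = 5/24.
Σ T^2·P over the event = 4·(5/24) = 5/6.
E[T^2 | S ≤ 2] = (5/6) / (5/24) = 4.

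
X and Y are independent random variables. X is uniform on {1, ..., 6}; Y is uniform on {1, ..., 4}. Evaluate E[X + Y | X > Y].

47/7

P(X > Y) = 7/12.
Summing (X+Y)·P(x,y) over outcomes with X > Y gives 47/12.
E[X + Y | X > Y] = (47/12) / (7/12) = 47/7.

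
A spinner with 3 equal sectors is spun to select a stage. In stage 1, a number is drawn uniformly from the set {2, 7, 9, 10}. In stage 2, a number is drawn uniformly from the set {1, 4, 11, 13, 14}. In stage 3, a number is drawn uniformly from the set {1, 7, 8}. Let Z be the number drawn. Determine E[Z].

E[Z | stage 1] = (2+7+9+10)/4 = 7.
E[Z | stage 2] = (1+4+11+13+14)/5 = 43/5.
E[Z | stage 3] = (1+7+8)/3 = 16/3.
By the law of total expectation,
E[Z] = (1/3)·(7) + (1/3)·(43/5) + (1/3)·(16/3) = 314/45.

314/45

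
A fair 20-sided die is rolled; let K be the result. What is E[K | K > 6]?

P(K > 6) = 7/10.
E[K | K > 6] = (189/20) / (7/10) = 27/2.

27/2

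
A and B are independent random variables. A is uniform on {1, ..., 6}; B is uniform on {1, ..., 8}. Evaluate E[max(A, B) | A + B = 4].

8/3

P(A + B = 4) = 1/16.
Summing max(A,B)·P(x,y) over outcomes with A + B = 4 gives 1/6.
E[max(A, B) | A + B = 4] = (1/6) / (1/16) = 8/3.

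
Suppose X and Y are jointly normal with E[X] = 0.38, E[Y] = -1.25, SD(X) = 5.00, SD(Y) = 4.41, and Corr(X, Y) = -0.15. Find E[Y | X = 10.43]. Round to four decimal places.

For a bivariate normal, E[Y | X=x] = μ_Y + ρ·(σ_Y/σ_X)·(x − μ_X).
E[Y | X=10.43] = -1.25 + (-0.15)·(4.41/5.00)·(10.43 − (0.38)) = -1.25 + (-0.1323)·(10.05) = -2.5796.

-2.5796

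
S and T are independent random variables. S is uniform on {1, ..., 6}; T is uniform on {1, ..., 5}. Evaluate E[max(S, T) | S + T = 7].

Outcomes with S + T = 7: (2,5), (3,4), (4,3), (5,2), (6,1), each with probability 1/30.
E[max(S, T) | S + T = 7] = (5 + 4 + 4 + 5 + 6) / 5 = 24/5.

24/5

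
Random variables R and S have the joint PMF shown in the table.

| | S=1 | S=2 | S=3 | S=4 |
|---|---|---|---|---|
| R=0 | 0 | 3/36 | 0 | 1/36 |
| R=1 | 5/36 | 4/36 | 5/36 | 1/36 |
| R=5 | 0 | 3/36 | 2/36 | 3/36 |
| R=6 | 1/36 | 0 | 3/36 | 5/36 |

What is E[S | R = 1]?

32/15

P(R = 1) = 5/12.
Σ S·P over the event = 1·(5/36) + 2·(4/36) + 3·(5/36) + 4·(1/36) = 8/9.
E[S | R = 1] = (8/9) / (5/12) = 32/15.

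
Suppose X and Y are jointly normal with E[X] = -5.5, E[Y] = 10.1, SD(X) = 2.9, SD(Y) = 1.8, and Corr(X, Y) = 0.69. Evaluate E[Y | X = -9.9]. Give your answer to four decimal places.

E[Y | X=x] = μ_Y + ρ(σ_Y/σ_X)(x − μ_X) for jointly normal variables.
E[Y | X=-9.9] = 10.1 + (0.69)·(1.8/2.9)·(-9.9 − (-5.5)) = 10.1 + (0.42828)·(-4.4) = 8.2156.

8.2156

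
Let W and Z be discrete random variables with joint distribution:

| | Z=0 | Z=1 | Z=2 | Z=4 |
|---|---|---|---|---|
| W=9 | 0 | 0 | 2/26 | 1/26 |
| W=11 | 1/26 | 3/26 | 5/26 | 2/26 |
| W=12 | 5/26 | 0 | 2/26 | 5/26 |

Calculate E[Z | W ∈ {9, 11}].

P(W ∈ {9, 11}) = 7/13.
Σ Z·P over the event = 2·(2/26) + 4·(1/26) + 0·(1/26) + 1·(3/26) + 2·(5/26) + 4·(2/26) = 29/26.
E[Z | W ∈ {9, 11}] = (29/26) / (7/13) = 29/14.

29/14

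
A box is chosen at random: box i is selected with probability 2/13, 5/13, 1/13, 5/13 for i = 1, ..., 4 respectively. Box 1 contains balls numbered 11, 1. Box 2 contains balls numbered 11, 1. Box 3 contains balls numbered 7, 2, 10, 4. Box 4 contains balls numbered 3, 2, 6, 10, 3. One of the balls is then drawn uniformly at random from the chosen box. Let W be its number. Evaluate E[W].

E[W | box 1] = (11+1)/2 = 6.
E[W | box 2] = (11+1)/2 = 6.
E[W | box 3] = (7+2+10+4)/4 = 23/4.
E[W | box 4] = (3+2+6+10+3)/5 = 24/5.
By the law of total expectation,
E[W] = (2/13)·(6) + (5/13)·(6) + (1/13)·(23/4) + (5/13)·(24/5) = 287/52.

287/52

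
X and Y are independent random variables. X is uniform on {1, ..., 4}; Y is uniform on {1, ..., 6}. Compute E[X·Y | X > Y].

35/6

Outcomes with X > Y: (2,1), (3,1), (3,2), (4,1), (4,2), (4,3), each with probability 1/24.
E[X·Y | X > Y] = (2 + 3 + 6 + 4 + 8 + 12) / 6 = 35/6.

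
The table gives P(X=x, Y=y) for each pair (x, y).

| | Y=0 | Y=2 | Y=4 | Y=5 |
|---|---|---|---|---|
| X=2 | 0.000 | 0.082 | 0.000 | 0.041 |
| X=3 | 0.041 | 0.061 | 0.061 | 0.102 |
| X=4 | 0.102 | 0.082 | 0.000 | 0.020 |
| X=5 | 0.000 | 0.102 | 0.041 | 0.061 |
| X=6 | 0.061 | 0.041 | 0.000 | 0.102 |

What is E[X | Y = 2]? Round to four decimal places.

3.8886

P(Y = 2) = 0.368.
Σ X·P over the event = 2·(0.082) + 3·(0.061) + 4·(0.082) + 5·(0.102) + 6·(0.041) = 1.431.
E[X | Y = 2] = (1.431) / (0.368) = 3.8886.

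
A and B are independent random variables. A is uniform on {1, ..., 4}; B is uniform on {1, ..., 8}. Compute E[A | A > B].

10/3

P(A > B) = 3/16.
Summing A·P(x,y) over outcomes with A > B gives 5/8.
E[A | A > B] = (5/8) / (3/16) = 10/3.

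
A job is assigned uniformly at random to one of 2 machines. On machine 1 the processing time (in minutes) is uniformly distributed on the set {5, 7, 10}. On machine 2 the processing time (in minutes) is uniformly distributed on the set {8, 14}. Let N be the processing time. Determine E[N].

E[N | machine 1] = (5+7+10)/3 = 22/3.
E[N | machine 2] = (8+14)/2 = 11.
By the law of total expectation,
E[N] = (1/2)·(22/3) + (1/2)·(11) = 55/6.

55/6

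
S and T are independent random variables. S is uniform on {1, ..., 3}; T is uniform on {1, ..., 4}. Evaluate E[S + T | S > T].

Outcomes with S > T: (2,1), (3,1), (3,2), each with probability 1/12.
E[S + T | S > T] = (3 + 4 + 5) / 3 = 4.

4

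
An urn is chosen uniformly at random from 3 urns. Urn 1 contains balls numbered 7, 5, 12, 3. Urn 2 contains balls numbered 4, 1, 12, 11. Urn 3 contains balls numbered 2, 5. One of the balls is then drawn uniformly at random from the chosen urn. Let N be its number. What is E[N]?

23/4

E[N | urn 1] = (7+5+12+3)/4 = 27/4.
E[N | urn 2] = (4+1+12+11)/4 = 7.
E[N | urn 3] = (2+5)/2 = 7/2.
By the law of total expectation,
E[N] = (1/3)·(27/4) + (1/3)·(7) + (1/3)·(7/2) = 23/4.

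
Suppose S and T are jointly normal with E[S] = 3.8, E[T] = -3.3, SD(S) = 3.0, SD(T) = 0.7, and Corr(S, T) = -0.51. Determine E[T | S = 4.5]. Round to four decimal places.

-3.3833

E[T | S=x] = μ_T + ρ(σ_T/σ_S)(x − μ_S) for jointly normal variables.
E[T | S=4.5] = -3.3 + (-0.51)·(0.7/3.0)·(4.5 − (3.8)) = -3.3 + (-0.119)·(0.7) = -3.3833.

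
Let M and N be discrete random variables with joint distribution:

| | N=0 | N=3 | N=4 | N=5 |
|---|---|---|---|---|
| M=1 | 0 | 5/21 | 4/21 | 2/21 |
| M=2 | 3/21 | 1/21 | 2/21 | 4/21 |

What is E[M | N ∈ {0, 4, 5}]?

8/5

P(N ∈ {0, 4, 5}) = 5/7.
Σ M·P over the event = 1·(4/21) + 1·(2/21) + 2·(3/21) + 2·(2/21) + 2·(4/21) = 8/7.
E[M | N ∈ {0, 4, 5}] = (8/7) / (5/7) = 8/5.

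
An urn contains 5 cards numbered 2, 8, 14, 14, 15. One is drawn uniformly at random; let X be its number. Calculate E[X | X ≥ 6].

51/4

P(X ≥ 6) = 4/5.
Σ over the event: 8·1/5 + 14·2/5 + 15·1/5 = 51/5.
E[X | X ≥ 6] = (51/5) / (4/5) = 51/4.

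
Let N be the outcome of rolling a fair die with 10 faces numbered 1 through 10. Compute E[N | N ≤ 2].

Given N ≤ 2, N is equally likely to be any of {1, 2}.
E[N | N ≤ 2] = (1 + 2) / 2 = 3/2.

3/2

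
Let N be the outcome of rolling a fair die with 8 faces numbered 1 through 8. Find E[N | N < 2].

1

Given N < 2, N is equally likely to be any of {1}.
E[N | N < 2] = (1) / 1 = 1.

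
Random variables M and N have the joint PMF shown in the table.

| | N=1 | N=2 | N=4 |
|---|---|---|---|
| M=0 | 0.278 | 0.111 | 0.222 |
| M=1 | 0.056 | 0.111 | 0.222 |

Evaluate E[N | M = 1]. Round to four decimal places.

P(M = 1) = 0.389.
Σ N·P over the event = 1·(0.056) + 2·(0.111) + 4·(0.222) = 1.166.
E[N | M = 1] = (1.166) / (0.389) = 2.9974.

2.9974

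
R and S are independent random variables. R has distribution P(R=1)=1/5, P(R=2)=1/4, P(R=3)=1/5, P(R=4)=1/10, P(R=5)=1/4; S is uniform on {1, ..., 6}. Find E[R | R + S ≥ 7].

P(R + S ≥ 7) = 59/120.
Summing R·P(x,y) over outcomes with R + S ≥ 7 gives 217/120.
E[R | R + S ≥ 7] = (217/120) / (59/120) = 217/59.

217/59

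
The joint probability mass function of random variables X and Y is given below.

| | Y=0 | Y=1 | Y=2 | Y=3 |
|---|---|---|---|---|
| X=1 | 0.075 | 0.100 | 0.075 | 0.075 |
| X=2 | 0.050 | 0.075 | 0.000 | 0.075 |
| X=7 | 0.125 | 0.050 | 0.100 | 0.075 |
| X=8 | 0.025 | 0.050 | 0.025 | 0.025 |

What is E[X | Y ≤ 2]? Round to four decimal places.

4.3000

P(Y ≤ 2) = 0.750.
Summing X·P(X=x,Y=y) over the conditioning event gives 3.225.
E[X | Y ≤ 2] = (3.225) / (0.750) = 4.3000.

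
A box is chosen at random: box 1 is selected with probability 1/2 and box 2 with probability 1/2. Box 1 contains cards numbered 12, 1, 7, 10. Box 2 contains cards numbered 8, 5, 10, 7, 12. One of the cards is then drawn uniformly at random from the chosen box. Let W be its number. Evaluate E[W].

159/20

E[W | box 1] = (12+1+7+10)/4 = 15/2.
E[W | box 2] = (8+5+10+7+12)/5 = 42/5.
By the law of total expectation,
E[W] = (1/2)·(15/2) + (1/2)·(42/5) = 159/20.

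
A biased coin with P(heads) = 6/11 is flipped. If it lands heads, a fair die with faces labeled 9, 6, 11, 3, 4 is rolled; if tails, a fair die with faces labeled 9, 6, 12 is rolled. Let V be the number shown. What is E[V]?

423/55

E[V | heads] = (9+6+11+3+4)/5 = 33/5.
E[V | tails] = (9+6+12)/3 = 9.
By the law of total expectation,
E[V] = (6/11)·(33/5) + (5/11)·(9) = 423/55.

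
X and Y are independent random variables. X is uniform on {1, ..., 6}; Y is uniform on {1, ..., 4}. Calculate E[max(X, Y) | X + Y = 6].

4

Outcomes with X + Y = 6: (2,4), (3,3), (4,2), (5,1), each with probability 1/24.
E[max(X, Y) | X + Y = 6] = (4 + 3 + 4 + 5) / 4 = 4.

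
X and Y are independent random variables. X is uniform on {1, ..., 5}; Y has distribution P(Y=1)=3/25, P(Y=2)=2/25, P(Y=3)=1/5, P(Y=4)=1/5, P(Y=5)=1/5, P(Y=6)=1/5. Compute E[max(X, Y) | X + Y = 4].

14/5

P(X + Y = 4) = 2/25.
Summing max(X,Y)·P(x,y) over outcomes with X + Y = 4 gives 28/125.
E[max(X, Y) | X + Y = 4] = (28/125) / (2/25) = 14/5.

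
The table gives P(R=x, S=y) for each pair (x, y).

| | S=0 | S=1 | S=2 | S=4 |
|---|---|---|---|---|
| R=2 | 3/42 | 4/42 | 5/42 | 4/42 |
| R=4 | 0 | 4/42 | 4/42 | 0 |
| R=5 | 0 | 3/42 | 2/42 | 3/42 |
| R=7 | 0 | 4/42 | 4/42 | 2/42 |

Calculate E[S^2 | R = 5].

P(R = 5) = 4/21.
Σ S^2·P over the event = 1·(3/42) + 4·(2/42) + 16·(3/42) = 59/42.
E[S^2 | R = 5] = (59/42) / (4/21) = 59/8.

59/8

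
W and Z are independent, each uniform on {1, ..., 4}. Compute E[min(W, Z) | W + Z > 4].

23/10

P(W + Z > 4) = 5/8.
Summing min(W,Z)·P(x,y) over outcomes with W + Z > 4 gives 23/16.
E[min(W, Z) | W + Z > 4] = (23/16) / (5/8) = 23/10.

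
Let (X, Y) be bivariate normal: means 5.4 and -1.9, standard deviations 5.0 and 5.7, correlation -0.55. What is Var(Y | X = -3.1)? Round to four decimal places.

22.6618

For a bivariate normal, Var(Y | X=x) = σ_Y²(1 − ρ²).
Var(Y | X=-3.1) = (5.7)²·(1 − (-0.55)²) = 32.49·0.6975 = 22.6618.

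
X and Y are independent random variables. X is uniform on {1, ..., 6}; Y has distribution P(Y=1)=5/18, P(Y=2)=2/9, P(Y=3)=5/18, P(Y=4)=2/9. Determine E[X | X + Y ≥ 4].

359/94

P(X + Y ≥ 4) = 47/54.
Summing X·P(x,y) over outcomes with X + Y ≥ 4 gives 359/108.
E[X | X + Y ≥ 4] = (359/108) / (47/54) = 359/94.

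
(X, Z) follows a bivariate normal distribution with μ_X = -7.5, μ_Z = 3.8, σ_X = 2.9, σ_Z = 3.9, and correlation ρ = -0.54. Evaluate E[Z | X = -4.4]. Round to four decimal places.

For a bivariate normal, E[Z | X=x] = μ_Z + ρ·(σ_Z/σ_X)·(x − μ_X).
E[Z | X=-4.4] = 3.8 + (-0.54)·(3.9/2.9)·(-4.4 − (-7.5)) = 3.8 + (-0.726207)·(3.1) = 1.5488.

1.5488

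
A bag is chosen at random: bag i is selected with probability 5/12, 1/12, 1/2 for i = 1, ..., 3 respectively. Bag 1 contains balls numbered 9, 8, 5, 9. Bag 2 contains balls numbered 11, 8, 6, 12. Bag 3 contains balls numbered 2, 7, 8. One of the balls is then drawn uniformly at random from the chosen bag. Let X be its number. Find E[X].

E[X | bag 1] = (9+8+5+9)/4 = 31/4.
E[X | bag 2] = (11+8+6+12)/4 = 37/4.
E[X | bag 3] = (2+7+8)/3 = 17/3.
By the law of total expectation,
E[X] = (5/12)·(31/4) + (1/12)·(37/4) + (1/2)·(17/3) = 41/6.

41/6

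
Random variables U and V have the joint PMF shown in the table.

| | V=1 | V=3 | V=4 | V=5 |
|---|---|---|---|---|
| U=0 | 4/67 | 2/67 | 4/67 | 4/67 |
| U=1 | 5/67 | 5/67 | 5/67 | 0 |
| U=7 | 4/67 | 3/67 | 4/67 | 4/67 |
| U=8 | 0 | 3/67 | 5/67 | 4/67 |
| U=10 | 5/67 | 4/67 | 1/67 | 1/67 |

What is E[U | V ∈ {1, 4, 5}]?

118/25

P(V ∈ {1, 4, 5}) = 50/67.
Summing U·P(U=x,V=y) over the conditioning event gives 236/67.
E[U | V ∈ {1, 4, 5}] = (236/67) / (50/67) = 118/25.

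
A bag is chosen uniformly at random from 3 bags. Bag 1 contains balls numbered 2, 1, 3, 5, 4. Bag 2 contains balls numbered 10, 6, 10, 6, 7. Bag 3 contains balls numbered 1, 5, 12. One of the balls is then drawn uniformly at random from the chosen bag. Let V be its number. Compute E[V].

E[V | bag 1] = (2+1+3+5+4)/5 = 3.
E[V | bag 2] = (10+6+10+6+7)/5 = 39/5.
E[V | bag 3] = (1+5+12)/3 = 6.
E[V] = (1/3)·(3) + (1/3)·(39/5) + (1/3)·(6) = 28/5.

28/5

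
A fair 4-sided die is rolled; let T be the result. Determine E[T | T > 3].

Given T > 3, T is equally likely to be any of {4}.
E[T | T > 3] = (4) / 1 = 4.

4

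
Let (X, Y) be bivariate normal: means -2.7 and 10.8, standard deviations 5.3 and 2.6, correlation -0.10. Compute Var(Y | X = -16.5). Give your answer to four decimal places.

The conditional variance in a bivariate normal is σ_Y²(1 − ρ²), independent of x.
Var(Y | X=-16.5) = (2.6)²·(1 − (-0.10)²) = 6.76·0.99 = 6.6924.

6.6924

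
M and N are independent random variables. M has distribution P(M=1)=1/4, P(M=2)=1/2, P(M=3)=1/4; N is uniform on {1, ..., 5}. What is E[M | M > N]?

5/2

P(M > N) = 1/5.
Summing M·P(x,y) over outcomes with M > N gives 1/2.
E[M | M > N] = (1/2) / (1/5) = 5/2.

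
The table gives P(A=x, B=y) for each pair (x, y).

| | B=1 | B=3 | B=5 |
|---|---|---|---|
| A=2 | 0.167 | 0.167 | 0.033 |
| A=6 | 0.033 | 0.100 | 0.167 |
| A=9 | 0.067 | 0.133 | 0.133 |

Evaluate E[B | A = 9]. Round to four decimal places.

3.3964

P(A = 9) = 0.333.
Summing B·P(A=x,B=y) over the conditioning event gives 1.131.
E[B | A = 9] = (1.131) / (0.333) = 3.3964.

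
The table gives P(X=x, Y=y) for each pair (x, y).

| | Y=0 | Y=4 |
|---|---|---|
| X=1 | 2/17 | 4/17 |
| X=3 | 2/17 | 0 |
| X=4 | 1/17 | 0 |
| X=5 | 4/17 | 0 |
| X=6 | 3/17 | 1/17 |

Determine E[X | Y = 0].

25/6

P(Y = 0) = 12/17.
Σ X·P over the event = 1·(2/17) + 3·(2/17) + 4·(1/17) + 5·(4/17) + 6·(3/17) = 50/17.
E[X | Y = 0] = (50/17) / (12/17) = 25/6.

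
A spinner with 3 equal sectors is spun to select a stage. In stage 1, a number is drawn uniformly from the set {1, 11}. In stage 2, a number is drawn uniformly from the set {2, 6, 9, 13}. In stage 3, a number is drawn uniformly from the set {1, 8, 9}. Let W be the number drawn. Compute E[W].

E[W | stage 1] = (1+11)/2 = 6.
E[W | stage 2] = (2+6+9+13)/4 = 15/2.
E[W | stage 3] = (1+8+9)/3 = 6.
E[W] = (1/3)·(6) + (1/3)·(15/2) + (1/3)·(6) = 13/2.

13/2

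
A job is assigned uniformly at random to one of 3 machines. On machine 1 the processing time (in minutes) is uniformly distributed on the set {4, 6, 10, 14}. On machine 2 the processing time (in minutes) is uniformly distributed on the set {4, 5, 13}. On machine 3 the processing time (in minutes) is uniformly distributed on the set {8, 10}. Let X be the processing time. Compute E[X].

E[X | machine 1] = (4+6+10+14)/4 = 17/2.
E[X | machine 2] = (4+5+13)/3 = 22/3.
E[X | machine 3] = (8+10)/2 = 9.
By the law of total expectation,
E[X] = (1/3)·(17/2) + (1/3)·(22/3) + (1/3)·(9) = 149/18.

149/18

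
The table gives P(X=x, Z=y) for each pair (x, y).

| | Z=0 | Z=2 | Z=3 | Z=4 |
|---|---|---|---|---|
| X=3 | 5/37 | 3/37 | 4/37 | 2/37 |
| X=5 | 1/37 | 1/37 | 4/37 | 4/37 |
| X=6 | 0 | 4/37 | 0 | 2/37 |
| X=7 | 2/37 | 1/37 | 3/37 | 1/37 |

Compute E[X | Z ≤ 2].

79/17

P(Z ≤ 2) = 17/37.
Σ X·P over the event = 3·(5/37) + 3·(3/37) + 5·(1/37) + 5·(1/37) + 6·(4/37) + 7·(2/37) + 7·(1/37) = 79/37.
E[X | Z ≤ 2] = (79/37) / (17/37) = 79/17.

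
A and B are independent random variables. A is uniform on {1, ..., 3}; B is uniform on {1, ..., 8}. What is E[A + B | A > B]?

4

Outcomes with A > B: (2,1), (3,1), (3,2), each with probability 1/24.
E[A + B | A > B] = (3 + 4 + 5) / 3 = 4.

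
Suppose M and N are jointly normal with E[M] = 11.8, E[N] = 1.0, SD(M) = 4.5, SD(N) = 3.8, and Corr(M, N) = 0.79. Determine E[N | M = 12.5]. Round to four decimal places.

1.4670

E[N | M=x] = μ_N + ρ(σ_N/σ_M)(x − μ_M) for jointly normal variables.
E[N | M=12.5] = 1.0 + (0.79)·(3.8/4.5)·(12.5 − (11.8)) = 1.0 + (0.66711)·(0.7) = 1.4670.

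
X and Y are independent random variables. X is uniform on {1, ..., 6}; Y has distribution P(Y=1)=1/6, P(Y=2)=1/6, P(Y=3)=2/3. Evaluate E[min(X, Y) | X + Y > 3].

74/33

P(X + Y > 3) = 11/12.
Summing min(X,Y)·P(x,y) over outcomes with X + Y > 3 gives 37/18.
E[min(X, Y) | X + Y > 3] = (37/18) / (11/12) = 74/33.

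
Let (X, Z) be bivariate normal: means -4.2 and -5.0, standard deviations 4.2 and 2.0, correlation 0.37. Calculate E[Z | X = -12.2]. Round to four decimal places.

-6.4095

E[Z | X=x] = μ_Z + ρ(σ_Z/σ_X)(x − μ_X) for jointly normal variables.
E[Z | X=-12.2] = -5.0 + (0.37)·(2.0/4.2)·(-12.2 − (-4.2)) = -5.0 + (0.17619)·(-8) = -6.4095.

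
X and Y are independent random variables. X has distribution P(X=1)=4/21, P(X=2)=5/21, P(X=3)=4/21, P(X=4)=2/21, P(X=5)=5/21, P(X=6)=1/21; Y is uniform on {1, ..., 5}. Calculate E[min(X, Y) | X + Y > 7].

P(X + Y > 7) = 9/35.
Summing min(X,Y)·P(x,y) over outcomes with X + Y > 7 gives 34/35.
E[min(X, Y) | X + Y > 7] = (34/35) / (9/35) = 34/9.

34/9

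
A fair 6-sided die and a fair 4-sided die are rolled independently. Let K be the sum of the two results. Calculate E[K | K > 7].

P(K > 7) = 1/4.
Σ over the event: 8·1/8 + 9·1/12 + 10·1/24 = 13/6.
E[K | K > 7] = (13/6) / (1/4) = 26/3.

26/3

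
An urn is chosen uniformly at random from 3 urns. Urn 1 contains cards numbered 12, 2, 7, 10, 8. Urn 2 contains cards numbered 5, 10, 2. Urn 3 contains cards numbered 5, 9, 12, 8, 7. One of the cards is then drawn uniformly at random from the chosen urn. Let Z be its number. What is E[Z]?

65/9

E[Z | urn 1] = (12+2+7+10+8)/5 = 39/5.
E[Z | urn 2] = (5+10+2)/3 = 17/3.
E[Z | urn 3] = (5+9+12+8+7)/5 = 41/5.
By the law of total expectation,
E[Z] = (1/3)·(39/5) + (1/3)·(17/3) + (1/3)·(41/5) = 65/9.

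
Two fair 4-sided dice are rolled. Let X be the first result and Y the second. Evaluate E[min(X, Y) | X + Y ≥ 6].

17/6

Outcomes with X + Y ≥ 6: (2,4), (3,3), (3,4), (4,2), (4,3), (4,4), each with probability 1/16.
E[min(X, Y) | X + Y ≥ 6] = (2 + 3 + 3 + 2 + 3 + 4) / 6 = 17/6.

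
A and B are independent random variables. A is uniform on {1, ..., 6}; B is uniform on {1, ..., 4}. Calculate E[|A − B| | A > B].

17/7

P(A > B) = 7/12.
Summing |A−B|·P(x,y) over outcomes with A > B gives 17/12.
E[|A − B| | A > B] = (17/12) / (7/12) = 17/7.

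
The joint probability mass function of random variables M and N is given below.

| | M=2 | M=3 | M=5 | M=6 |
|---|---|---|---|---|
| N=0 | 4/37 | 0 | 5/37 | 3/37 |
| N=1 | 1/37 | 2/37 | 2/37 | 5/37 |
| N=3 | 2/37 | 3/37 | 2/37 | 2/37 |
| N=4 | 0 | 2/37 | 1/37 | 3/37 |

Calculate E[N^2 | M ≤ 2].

P(M ≤ 2) = 7/37.
Σ N^2·P over the event = 0·(4/37) + 1·(1/37) + 9·(2/37) = 19/37.
E[N^2 | M ≤ 2] = (19/37) / (7/37) = 19/7.

19/7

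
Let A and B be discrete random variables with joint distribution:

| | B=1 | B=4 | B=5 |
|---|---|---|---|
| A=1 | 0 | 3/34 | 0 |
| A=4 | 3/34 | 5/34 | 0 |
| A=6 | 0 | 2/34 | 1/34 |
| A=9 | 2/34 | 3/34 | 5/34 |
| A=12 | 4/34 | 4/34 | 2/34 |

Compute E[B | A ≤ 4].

P(A ≤ 4) = 11/34.
Σ B·P over the event = 4·(3/34) + 1·(3/34) + 4·(5/34) = 35/34.
E[B | A ≤ 4] = (35/34) / (11/34) = 35/11.

35/11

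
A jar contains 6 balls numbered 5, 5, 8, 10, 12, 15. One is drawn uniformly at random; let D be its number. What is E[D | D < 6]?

5

P(D < 6) = 1/3.
Σ over the event: 5·1/3 = 5/3.
E[D | D < 6] = (5/3) / (1/3) = 5.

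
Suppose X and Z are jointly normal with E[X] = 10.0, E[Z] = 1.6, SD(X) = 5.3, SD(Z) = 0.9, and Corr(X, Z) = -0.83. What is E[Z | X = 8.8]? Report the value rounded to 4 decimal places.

1.7691

E[Z | X=x] = μ_Z + ρ(σ_Z/σ_X)(x − μ_X) for jointly normal variables.
E[Z | X=8.8] = 1.6 + (-0.83)·(0.9/5.3)·(8.8 − (10.0)) = 1.6 + (-0.14094)·(-1.2) = 1.7691.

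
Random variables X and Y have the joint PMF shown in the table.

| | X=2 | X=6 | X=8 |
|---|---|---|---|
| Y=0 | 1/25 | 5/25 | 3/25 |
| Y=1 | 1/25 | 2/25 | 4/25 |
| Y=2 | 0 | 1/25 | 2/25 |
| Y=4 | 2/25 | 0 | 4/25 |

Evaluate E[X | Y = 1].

46/7

P(Y = 1) = 7/25.
Σ X·P over the event = 2·(1/25) + 6·(2/25) + 8·(4/25) = 46/25.
E[X | Y = 1] = (46/25) / (7/25) = 46/7.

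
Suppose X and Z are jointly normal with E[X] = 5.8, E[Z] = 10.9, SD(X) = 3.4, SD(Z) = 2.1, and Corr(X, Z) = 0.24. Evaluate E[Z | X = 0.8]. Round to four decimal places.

For a bivariate normal, E[Z | X=x] = μ_Z + ρ·(σ_Z/σ_X)·(x − μ_X).
E[Z | X=0.8] = 10.9 + (0.24)·(2.1/3.4)·(0.8 − (5.8)) = 10.9 + (0.14824)·(-5) = 10.1588.

10.1588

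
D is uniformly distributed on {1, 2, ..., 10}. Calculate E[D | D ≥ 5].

Given D ≥ 5, D is equally likely to be any of {5, 6, 7, 8, 9, 10}.
E[D | D ≥ 5] = (5 + 6 + 7 + 8 + 9 + 10) / 6 = 15/2.

15/2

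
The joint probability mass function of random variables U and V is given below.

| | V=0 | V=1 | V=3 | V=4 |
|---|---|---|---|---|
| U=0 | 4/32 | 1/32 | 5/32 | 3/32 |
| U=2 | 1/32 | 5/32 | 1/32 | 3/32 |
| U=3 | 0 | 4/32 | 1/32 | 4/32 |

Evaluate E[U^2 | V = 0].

P(V = 0) = 5/32.
Summing U^2·P(U=x,V=y) over the conditioning event gives 1/8.
E[U^2 | V = 0] = (1/8) / (5/32) = 4/5.

4/5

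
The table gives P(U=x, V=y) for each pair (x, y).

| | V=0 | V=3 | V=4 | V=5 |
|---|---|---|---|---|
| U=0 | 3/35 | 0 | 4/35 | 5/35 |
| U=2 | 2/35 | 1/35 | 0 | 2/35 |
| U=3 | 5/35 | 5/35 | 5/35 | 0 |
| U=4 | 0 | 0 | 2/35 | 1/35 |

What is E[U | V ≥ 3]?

48/25

P(V ≥ 3) = 5/7.
Summing U·P(U=x,V=y) over the conditioning event gives 48/35.
E[U | V ≥ 3] = (48/35) / (5/7) = 48/25.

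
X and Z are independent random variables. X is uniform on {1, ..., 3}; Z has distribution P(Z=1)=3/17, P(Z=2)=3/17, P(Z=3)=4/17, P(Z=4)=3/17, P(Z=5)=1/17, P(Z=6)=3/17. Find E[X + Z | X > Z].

4

P(X > Z) = 3/17.
Summing (X+Z)·P(x,y) over outcomes with X > Z gives 12/17.
E[X + Z | X > Z] = (12/17) / (3/17) = 4.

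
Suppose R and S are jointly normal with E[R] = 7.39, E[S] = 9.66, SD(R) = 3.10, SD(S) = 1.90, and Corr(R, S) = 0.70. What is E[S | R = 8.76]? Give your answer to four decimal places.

10.2478

For a bivariate normal, E[S | R=x] = μ_S + ρ·(σ_S/σ_R)·(x − μ_R).
E[S | R=8.76] = 9.66 + (0.70)·(1.90/3.10)·(8.76 − (7.39)) = 9.66 + (0.42903)·(1.37) = 10.2478.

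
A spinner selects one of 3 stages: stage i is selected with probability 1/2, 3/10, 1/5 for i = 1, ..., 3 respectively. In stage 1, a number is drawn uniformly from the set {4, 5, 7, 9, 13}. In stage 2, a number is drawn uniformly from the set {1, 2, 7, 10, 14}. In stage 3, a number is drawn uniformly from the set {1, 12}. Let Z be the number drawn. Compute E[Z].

E[Z | stage 1] = (4+5+7+9+13)/5 = 38/5.
E[Z | stage 2] = (1+2+7+10+14)/5 = 34/5.
E[Z | stage 3] = (1+12)/2 = 13/2.
By the law of total expectation,
E[Z] = (1/2)·(38/5) + (3/10)·(34/5) + (1/5)·(13/2) = 357/50.

357/50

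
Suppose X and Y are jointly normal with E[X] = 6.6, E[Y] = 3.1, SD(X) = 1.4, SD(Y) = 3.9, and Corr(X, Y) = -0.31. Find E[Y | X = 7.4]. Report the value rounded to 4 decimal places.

For a bivariate normal, E[Y | X=x] = μ_Y + ρ·(σ_Y/σ_X)·(x − μ_X).
E[Y | X=7.4] = 3.1 + (-0.31)·(3.9/1.4)·(7.4 − (6.6)) = 3.1 + (-0.86357)·(0.8) = 2.4091.

2.4091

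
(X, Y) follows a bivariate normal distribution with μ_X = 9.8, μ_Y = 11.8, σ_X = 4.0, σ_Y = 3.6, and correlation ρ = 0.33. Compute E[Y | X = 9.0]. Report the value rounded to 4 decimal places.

For a bivariate normal, E[Y | X=x] = μ_Y + ρ·(σ_Y/σ_X)·(x − μ_X).
E[Y | X=9.0] = 11.8 + (0.33)·(3.6/4.0)·(9.0 − (9.8)) = 11.8 + (0.297)·(-0.8) = 11.5624.

11.5624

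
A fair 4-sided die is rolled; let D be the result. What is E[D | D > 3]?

Given D > 3, D is equally likely to be any of {4}.
E[D | D > 3] = (4) / 1 = 4.

4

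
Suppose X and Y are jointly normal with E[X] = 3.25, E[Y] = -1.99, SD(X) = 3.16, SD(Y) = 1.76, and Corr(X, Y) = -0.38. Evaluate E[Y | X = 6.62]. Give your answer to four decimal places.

For a bivariate normal, E[Y | X=x] = μ_Y + ρ·(σ_Y/σ_X)·(x − μ_X).
E[Y | X=6.62] = -1.99 + (-0.38)·(1.76/3.16)·(6.62 − (3.25)) = -1.99 + (-0.211646)·(3.37) = -2.7032.

-2.7032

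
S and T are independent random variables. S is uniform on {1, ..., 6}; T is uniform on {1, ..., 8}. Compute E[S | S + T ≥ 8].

P(S + T ≥ 8) = 9/16.
Summing S·P(x,y) over outcomes with S + T ≥ 8 gives 7/3.
E[S | S + T ≥ 8] = (7/3) / (9/16) = 112/27.

112/27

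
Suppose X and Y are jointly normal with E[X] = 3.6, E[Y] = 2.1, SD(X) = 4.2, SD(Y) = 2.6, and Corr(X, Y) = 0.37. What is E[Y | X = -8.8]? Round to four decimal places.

The regression of Y on X has slope ρ·σ_Y/σ_X and passes through (μ_X, μ_Y).
E[Y | X=-8.8] = 2.1 + (0.37)·(2.6/4.2)·(-8.8 − (3.6)) = 2.1 + (0.22905)·(-12.4) = -0.7402.

-0.7402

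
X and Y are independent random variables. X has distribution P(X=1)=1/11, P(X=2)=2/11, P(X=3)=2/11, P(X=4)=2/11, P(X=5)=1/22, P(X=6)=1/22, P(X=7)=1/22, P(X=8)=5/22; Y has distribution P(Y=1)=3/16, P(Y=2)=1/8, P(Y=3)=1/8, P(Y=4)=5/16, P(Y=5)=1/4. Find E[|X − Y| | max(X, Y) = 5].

P(max(X, Y) = 5) = 9/44.
Summing |X−Y|·P(x,y) over outcomes with max(X, Y) = 5 gives 155/352.
E[|X − Y| | max(X, Y) = 5] = (155/352) / (9/44) = 155/72.

155/72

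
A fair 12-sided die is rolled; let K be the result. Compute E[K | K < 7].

Given K < 7, K is equally likely to be any of {1, 2, 3, 4, 5, 6}.
E[K | K < 7] = (1 + 2 + 3 + 4 + 5 + 6) / 6 = 7/2.

7/2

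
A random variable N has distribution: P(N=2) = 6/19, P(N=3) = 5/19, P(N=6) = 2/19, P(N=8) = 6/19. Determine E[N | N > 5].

15/2

P(N > 5) = 8/19.
Σ over the event: 6·2/19 + 8·6/19 = 60/19.
E[N | N > 5] = (60/19) / (8/19) = 15/2.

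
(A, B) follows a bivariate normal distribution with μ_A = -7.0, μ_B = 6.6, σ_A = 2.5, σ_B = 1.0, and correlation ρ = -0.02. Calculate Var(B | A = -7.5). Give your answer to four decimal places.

0.9996

For a bivariate normal, Var(B | A=x) = σ_B²(1 − ρ²).
Var(B | A=-7.5) = (1.0)²·(1 − (-0.02)²) = 1·0.9996 = 0.9996.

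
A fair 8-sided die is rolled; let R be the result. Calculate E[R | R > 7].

8

Given R > 7, R is equally likely to be any of {8}.
E[R | R > 7] = (8) / 1 = 8.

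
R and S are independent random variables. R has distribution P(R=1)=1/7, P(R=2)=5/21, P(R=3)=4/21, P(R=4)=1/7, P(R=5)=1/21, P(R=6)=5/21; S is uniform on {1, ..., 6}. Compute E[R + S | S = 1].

31/7

P(S = 1) = 1/6.
Summing (R+S)·P(x,y) over outcomes with S = 1 gives 31/42.
E[R + S | S = 1] = (31/42) / (1/6) = 31/7.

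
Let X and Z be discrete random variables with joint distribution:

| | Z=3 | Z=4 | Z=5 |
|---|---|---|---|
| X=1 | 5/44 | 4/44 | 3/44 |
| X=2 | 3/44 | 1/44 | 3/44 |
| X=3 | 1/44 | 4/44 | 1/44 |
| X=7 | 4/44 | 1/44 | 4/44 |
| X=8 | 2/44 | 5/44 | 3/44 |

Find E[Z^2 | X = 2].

P(X = 2) = 7/44.
Σ Z^2·P over the event = 9·(3/44) + 16·(1/44) + 25·(3/44) = 59/22.
E[Z^2 | X = 2] = (59/22) / (7/44) = 118/7.

118/7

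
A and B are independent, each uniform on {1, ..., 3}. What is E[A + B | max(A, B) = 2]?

Outcomes with max(A, B) = 2: (1,2), (2,1), (2,2), each with probability 1/9.
E[A + B | max(A, B) = 2] = (3 + 3 + 4) / 3 = 10/3.

10/3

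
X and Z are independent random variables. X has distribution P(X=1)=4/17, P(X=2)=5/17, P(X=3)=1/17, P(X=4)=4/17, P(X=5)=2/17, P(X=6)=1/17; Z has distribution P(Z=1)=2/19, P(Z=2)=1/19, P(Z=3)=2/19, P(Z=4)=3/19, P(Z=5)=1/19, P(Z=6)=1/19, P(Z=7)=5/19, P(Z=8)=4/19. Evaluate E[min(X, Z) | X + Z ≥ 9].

P(X + Z ≥ 9) = 159/323.
Summing min(X,Z)·P(x,y) over outcomes with X + Z ≥ 9 gives 529/323.
E[min(X, Z) | X + Z ≥ 9] = (529/323) / (159/323) = 529/159.

529/159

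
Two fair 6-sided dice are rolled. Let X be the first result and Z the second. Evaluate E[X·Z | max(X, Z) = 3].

P(max(X, Z) = 3) = 5/36.
Summing XZ·P(x,y) over outcomes with max(X, Z) = 3 gives 3/4.
E[X·Z | max(X, Z) = 3] = (3/4) / (5/36) = 27/5.

27/5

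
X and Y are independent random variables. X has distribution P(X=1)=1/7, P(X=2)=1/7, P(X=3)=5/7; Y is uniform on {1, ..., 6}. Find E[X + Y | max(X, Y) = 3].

P(max(X, Y) = 3) = 17/42.
Summing (X+Y)·P(x,y) over outcomes with max(X, Y) = 3 gives 2.
E[X + Y | max(X, Y) = 3] = (2) / (17/42) = 84/17.

84/17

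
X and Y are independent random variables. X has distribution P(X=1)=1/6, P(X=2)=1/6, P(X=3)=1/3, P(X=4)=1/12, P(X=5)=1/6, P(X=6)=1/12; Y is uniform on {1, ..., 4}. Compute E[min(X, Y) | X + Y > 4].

41/17

P(X + Y > 4) = 17/24.
Summing min(X,Y)·P(x,y) over outcomes with X + Y > 4 gives 41/24.
E[min(X, Y) | X + Y > 4] = (41/24) / (17/24) = 41/17.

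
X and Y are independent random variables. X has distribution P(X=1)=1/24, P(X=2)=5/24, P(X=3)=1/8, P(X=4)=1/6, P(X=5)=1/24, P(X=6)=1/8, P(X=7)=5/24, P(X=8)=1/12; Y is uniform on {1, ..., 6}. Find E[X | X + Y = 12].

P(X + Y = 12) = 5/72.
Summing X·P(x,y) over outcomes with X + Y = 12 gives 23/48.
E[X | X + Y = 12] = (23/48) / (5/72) = 69/10.

69/10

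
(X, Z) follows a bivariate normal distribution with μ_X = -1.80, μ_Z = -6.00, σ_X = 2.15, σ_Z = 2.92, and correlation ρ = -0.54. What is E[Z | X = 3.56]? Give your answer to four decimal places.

-9.9310

E[Z | X=x] = μ_Z + ρ(σ_Z/σ_X)(x − μ_X) for jointly normal variables.
E[Z | X=3.56] = -6.00 + (-0.54)·(2.92/2.15)·(3.56 − (-1.80)) = -6.00 + (-0.7334)·(5.36) = -9.9310.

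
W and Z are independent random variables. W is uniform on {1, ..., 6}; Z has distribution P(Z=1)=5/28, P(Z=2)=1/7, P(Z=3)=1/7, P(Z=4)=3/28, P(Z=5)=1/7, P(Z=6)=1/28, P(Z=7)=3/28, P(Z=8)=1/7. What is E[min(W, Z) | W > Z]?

P(W > Z) = 3/8.
Summing min(W,Z)·P(x,y) over outcomes with W > Z gives 137/168.
E[min(W, Z) | W > Z] = (137/168) / (3/8) = 137/63.

137/63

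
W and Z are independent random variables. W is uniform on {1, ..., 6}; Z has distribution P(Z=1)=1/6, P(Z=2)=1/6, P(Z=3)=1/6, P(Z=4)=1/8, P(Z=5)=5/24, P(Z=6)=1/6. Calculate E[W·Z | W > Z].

686/59

P(W > Z) = 59/144.
Summing WZ·P(x,y) over outcomes with W > Z gives 343/72.
E[W·Z | W > Z] = (343/72) / (59/144) = 686/59.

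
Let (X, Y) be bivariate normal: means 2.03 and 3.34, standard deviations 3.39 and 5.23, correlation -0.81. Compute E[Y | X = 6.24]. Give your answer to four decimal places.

-1.9210

The regression of Y on X has slope ρ·σ_Y/σ_X and passes through (μ_X, μ_Y).
E[Y | X=6.24] = 3.34 + (-0.81)·(5.23/3.39)·(6.24 − (2.03)) = 3.34 + (-1.24965)·(4.21) = -1.9210.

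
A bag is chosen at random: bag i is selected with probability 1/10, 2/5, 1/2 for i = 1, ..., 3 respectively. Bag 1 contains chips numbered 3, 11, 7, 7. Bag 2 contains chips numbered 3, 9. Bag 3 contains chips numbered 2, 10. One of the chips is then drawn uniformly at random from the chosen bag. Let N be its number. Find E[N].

E[N | bag 1] = (3+11+7+7)/4 = 7.
E[N | bag 2] = (3+9)/2 = 6.
E[N | bag 3] = (2+10)/2 = 6.
By the law of total expectation,
E[N] = (1/10)·(7) + (2/5)·(6) + (1/2)·(6) = 61/10.

61/10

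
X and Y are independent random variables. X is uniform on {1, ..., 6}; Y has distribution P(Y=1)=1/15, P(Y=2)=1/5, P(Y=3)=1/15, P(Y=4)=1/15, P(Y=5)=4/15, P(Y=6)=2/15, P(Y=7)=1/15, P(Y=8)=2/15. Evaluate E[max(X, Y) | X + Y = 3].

P(X + Y = 3) = 2/45.
Summing max(X,Y)·P(x,y) over outcomes with X + Y = 3 gives 4/45.
E[max(X, Y) | X + Y = 3] = (4/45) / (2/45) = 2.

2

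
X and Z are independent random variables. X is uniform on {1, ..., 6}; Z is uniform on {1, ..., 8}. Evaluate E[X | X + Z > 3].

P(X + Z > 3) = 15/16.
Summing X·P(x,y) over outcomes with X + Z > 3 gives 41/12.
E[X | X + Z > 3] = (41/12) / (15/16) = 164/45.

164/45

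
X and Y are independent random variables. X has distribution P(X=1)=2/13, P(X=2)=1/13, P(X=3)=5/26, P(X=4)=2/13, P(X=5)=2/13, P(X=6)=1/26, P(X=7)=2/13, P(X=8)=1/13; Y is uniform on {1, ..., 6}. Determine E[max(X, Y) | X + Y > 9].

P(X + Y > 9) = 41/156.
Summing max(X,Y)·P(x,y) over outcomes with X + Y > 9 gives 139/78.
E[max(X, Y) | X + Y > 9] = (139/78) / (41/156) = 278/41.

278/41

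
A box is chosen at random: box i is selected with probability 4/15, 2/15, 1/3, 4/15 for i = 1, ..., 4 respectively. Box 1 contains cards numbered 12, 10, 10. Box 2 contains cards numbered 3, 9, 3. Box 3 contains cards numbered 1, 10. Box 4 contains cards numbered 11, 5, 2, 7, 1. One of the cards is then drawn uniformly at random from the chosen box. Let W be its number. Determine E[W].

E[W | box 1] = (12+10+10)/3 = 32/3.
E[W | box 2] = (3+9+3)/3 = 5.
E[W | box 3] = (1+10)/2 = 11/2.
E[W | box 4] = (11+5+2+7+1)/5 = 26/5.
By the law of total expectation,
E[W] = (4/15)·(32/3) + (2/15)·(5) + (1/3)·(11/2) + (4/15)·(26/5) = 3029/450.

3029/450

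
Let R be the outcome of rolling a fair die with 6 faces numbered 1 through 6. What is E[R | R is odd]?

3

Given R is odd, R is equally likely to be any of {1, 3, 5}.
E[R | R is odd] = (1 + 3 + 5) / 3 = 3.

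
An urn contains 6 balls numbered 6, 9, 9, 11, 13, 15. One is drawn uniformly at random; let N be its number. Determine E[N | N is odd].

P(N is odd) = 5/6.
Σ over the event: 9·1/3 + 11·1/6 + 13·1/6 + 15·1/6 = 19/2.
E[N | N is odd] = (19/2) / (5/6) = 57/5.

57/5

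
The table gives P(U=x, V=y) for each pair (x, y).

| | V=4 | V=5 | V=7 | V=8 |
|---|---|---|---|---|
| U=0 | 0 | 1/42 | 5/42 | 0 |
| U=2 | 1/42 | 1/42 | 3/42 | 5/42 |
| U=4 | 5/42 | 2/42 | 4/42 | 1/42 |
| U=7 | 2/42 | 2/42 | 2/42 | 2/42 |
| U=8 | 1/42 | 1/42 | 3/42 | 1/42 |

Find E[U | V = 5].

32/7

P(V = 5) = 1/6.
Σ U·P over the event = 0·(1/42) + 2·(1/42) + 4·(2/42) + 7·(2/42) + 8·(1/42) = 16/21.
E[U | V = 5] = (16/21) / (1/6) = 32/7.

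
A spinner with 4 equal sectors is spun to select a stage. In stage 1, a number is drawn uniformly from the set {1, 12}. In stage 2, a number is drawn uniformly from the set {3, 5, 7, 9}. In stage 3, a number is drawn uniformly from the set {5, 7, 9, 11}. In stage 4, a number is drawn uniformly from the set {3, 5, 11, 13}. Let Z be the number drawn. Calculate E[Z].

E[Z | stage 1] = (1+12)/2 = 13/2.
E[Z | stage 2] = (3+5+7+9)/4 = 6.
E[Z | stage 3] = (5+7+9+11)/4 = 8.
E[Z | stage 4] = (3+5+11+13)/4 = 8.
By the law of total expectation,
E[Z] = (1/4)·(13/2) + (1/4)·(6) + (1/4)·(8) + (1/4)·(8) = 57/8.

57/8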